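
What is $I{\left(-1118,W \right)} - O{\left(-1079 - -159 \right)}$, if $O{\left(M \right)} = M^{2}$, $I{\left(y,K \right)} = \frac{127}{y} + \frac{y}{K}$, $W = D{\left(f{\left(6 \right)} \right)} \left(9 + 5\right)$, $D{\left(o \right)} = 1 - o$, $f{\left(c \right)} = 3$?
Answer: $- \frac{3311807404}{3913} \approx -8.4636 \cdot 10^{5}$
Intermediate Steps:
$W = -28$ ($W = \left(1 - 3\right) \left(9 + 5\right) = \left(1 - 3\right) 14 = \left(-2\right) 14 = -28$)
$I{\left(-1118,W \right)} - O{\left(-1079 - -159 \right)} = \left(\frac{127}{-1118} - \frac{1118}{-28}\right) - \left(-1079 - -159\right)^{2} = \left(127 \left(- \frac{1}{1118}\right) - - \frac{559}{14}\right) - \left(-1079 + 159\right)^{2} = \left(- \frac{127}{1118} + \frac{559}{14}\right) - \left(-920\right)^{2} = \frac{155796}{3913} - 846400 = - \frac{3311807404}{3913}$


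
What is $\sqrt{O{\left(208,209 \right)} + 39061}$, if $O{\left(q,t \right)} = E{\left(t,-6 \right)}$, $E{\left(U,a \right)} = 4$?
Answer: $\sqrt{39065} \approx 197.65$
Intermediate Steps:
$O{\left(q,t \right)} = 4$
$\sqrt{O{\left(208,209 \right)} + 39061} = \sqrt{4 + 39061} = \sqrt{39065}$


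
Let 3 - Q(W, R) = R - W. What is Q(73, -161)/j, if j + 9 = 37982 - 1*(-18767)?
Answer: 237/56740 ≈ 0.0041769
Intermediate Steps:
Q(W, R) = 3 + W - R (Q(W, R) = 3 - (R - W) = 3 + (W - R) = 3 + W - R)
j = 56740 (j = -9 + (37982 - 1*(-18767)) = -9 + (37982 + 18767) = -9 + 56749 = 56740)
Q(73, -161)/j = (3 + 73 - 1*(-161))/56740 = (3 + 73 + 161)*(1/56740) = 237*(1/56740) = 237/56740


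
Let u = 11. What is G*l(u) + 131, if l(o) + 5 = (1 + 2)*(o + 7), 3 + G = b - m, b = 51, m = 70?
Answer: -947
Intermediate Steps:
G = -22 (G = -3 + (51 - 1*70) = -3 + (51 - 70) = -3 - 19 = -22)
l(o) = 16 + 3*o (l(o) = -5 + (1 + 2)*(o + 7) = -5 + 3*(7 + o) = -5 + (21 + 3*o) = 16 + 3*o)
G*l(u) + 131 = -22*(16 + 3*11) + 131 = -22*(16 + 33) + 131 = -22*49 + 131 = -1078 + 131 = -947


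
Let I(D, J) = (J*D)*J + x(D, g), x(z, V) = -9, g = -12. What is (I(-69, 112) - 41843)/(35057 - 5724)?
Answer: -907388/29333 ≈ -30.934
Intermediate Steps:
I(D, J) = -9 + D*J**2 (I(D, J) = (J*D)*J - 9 = (D*J)*J - 9 = D*J**2 - 9 = -9 + D*J**2)
(I(-69, 112) - 41843)/(35057 - 5724) = ((-9 - 69*112**2) - 41843)/(35057 - 5724) = ((-9 - 69*12544) - 41843)/29333 = ((-9 - 865536) - 41843)*(1/29333) = (-865545 - 41843)*(1/29333) = -907388*1/29333 = -907388/29333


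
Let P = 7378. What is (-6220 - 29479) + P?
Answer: -28321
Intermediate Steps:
(-6220 - 29479) + P = (-6220 - 29479) + 7378 = -35699 + 7378 = -28321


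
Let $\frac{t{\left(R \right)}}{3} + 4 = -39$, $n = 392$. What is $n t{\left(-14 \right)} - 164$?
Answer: $-50732$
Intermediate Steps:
$t{\left(R \right)} = -129$ ($t{\left(R \right)} = -12 + 3 \left(-39\right) = -12 - 117 = -129$)
$n t{\left(-14 \right)} - 164 = 392 \left(-129\right) - 164 = -50568 - 164 = -50732$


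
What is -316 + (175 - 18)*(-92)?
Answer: -14760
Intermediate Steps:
-316 + (175 - 18)*(-92) = -316 + 157*(-92) = -316 - 14444 = -14760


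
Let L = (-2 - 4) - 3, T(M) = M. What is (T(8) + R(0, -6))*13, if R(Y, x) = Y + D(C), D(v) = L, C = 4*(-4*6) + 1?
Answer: -13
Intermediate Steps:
C = -95 (C = 4*(-24) + 1 = -96 + 1 = -95)
L = -9 (L = -6 - 3 = -9)
D(v) = -9
R(Y, x) = -9 + Y (R(Y, x) = Y - 9 = -9 + Y)
(T(8) + R(0, -6))*13 = (8 + (-9 + 0))*13 = (8 - 9)*13 = -1*13 = -13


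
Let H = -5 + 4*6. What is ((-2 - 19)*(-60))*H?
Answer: 23940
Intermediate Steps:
H = 19 (H = -5 + 24 = 19)
((-2 - 19)*(-60))*H = ((-2 - 19)*(-60))*19 = -21*(-60)*19 = 1260*19 = 23940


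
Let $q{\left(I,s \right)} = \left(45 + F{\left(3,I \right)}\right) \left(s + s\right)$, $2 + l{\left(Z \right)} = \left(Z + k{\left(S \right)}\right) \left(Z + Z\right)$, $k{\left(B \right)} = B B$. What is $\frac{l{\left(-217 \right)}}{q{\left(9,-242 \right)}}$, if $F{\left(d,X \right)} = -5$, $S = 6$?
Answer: $- \frac{9819}{2420} \approx -4.0574$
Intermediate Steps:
$k{\left(B \right)} = B^{2}$
$l{\left(Z \right)} = -2 + 2 Z \left(36 + Z\right)$ ($l{\left(Z \right)} = -2 + \left(Z + 6^{2}\right) \left(Z + Z\right) = -2 + \left(Z + 36\right) 2 Z = -2 + \left(36 + Z\right) 2 Z = -2 + 2 Z \left(36 + Z\right)$)
$q{\left(I,s \right)} = 80 s$ ($q{\left(I,s \right)} = \left(45 - 5\right) \left(s + s\right) = 40 \cdot 2 s = 80 s$)
$\frac{l{\left(-217 \right)}}{q{\left(9,-242 \right)}} = \frac{-2 + 2 \left(-217\right)^{2} + 72 \left(-217\right)}{80 \left(-242\right)} = \frac{-2 + 2 \cdot 47089 - 15624}{-19360} = \left(-2 + 94178 - 15624\right) \left(- \frac{1}{19360}\right) = 78552 \left(- \frac{1}{19360}\right) = - \frac{9819}{2420}$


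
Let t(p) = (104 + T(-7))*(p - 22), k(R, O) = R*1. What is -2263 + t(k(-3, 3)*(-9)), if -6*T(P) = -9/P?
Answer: -24417/14 ≈ -1744.1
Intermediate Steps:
k(R, O) = R
T(P) = 3/(2*P) (T(P) = -(-3)/(2*P) = 3/(2*P))
t(p) = -15983/7 + 1453*p/14 (t(p) = (104 + (3/2)/(-7))*(p - 22) = (104 + (3/2)*(-1/7))*(-22 + p) = (104 - 3/14)*(-22 + p) = 1453*(-22 + p)/14 = -15983/7 + 1453*p/14)
-2263 + t(k(-3, 3)*(-9)) = -2263 + (-15983/7 + 1453*(-3*(-9))/14) = -2263 + (-15983/7 + (1453/14)*27) = -2263 + (-15983/7 + 39231/14) = -2263 + 7265/14 = -24417/14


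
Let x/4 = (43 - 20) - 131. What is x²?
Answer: 186624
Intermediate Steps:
x = -432 (x = 4*((43 - 20) - 131) = 4*(23 - 131) = 4*(-108) = -432)
x² = (-432)² = 186624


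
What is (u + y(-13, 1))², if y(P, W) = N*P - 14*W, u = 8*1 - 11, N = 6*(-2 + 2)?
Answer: 289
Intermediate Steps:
N = 0 (N = 6*0 = 0)
u = -3 (u = 8 - 11 = -3)
y(P, W) = -14*W (y(P, W) = 0*P - 14*W = 0 - 14*W = -14*W)
(u + y(-13, 1))² = (-3 - 14*1)² = (-3 - 14)² = (-17)² = 289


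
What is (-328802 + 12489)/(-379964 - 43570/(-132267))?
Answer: 41837771571/50256654818 ≈ 0.83248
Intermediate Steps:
(-328802 + 12489)/(-379964 - 43570/(-132267)) = -316313/(-379964 - 43570*(-1/132267)) = -316313/(-379964 + 43570/132267) = -316313/(-50256654818/132267) = -316313*(-132267/50256654818) = 41837771571/50256654818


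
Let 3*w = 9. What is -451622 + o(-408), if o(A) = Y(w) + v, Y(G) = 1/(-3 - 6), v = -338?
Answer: -4067641/9 ≈ -4.5196e+5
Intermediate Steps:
w = 3 (w = (⅓)*9 = 3)
Y(G) = -⅑ (Y(G) = 1/(-9) = -⅑)
o(A) = -3043/9 (o(A) = -⅑ - 338 = -3043/9)
-451622 + o(-408) = -451622 - 3043/9 = -4067641/9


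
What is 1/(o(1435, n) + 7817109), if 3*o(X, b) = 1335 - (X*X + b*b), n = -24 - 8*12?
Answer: 3/21379037 ≈ 1.4032e-7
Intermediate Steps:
n = -120 (n = -24 - 96 = -120)
o(X, b) = 445 - X²/3 - b²/3 (o(X, b) = (1335 - (X*X + b*b))/3 = (1335 - (X² + b²))/3 = (1335 + (-X² - b²))/3 = (1335 - X² - b²)/3 = 445 - X²/3 - b²/3)
1/(o(1435, n) + 7817109) = 1/((445 - ⅓*1435² - ⅓*(-120)²) + 7817109) = 1/((445 - ⅓*2059225 - ⅓*14400) + 7817109) = 1/((445 - 2059225/3 - 4800) + 7817109) = 1/(-2072290/3 + 7817109) = 1/(21379037/3) = 3/21379037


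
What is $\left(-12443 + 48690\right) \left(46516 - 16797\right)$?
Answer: $1077224593$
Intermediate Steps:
$\left(-12443 + 48690\right) \left(46516 - 16797\right) = 36247 \cdot 29719 = 1077224593$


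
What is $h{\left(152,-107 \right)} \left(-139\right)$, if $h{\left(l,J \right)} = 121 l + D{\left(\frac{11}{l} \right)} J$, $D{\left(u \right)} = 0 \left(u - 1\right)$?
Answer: $-2556488$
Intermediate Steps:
$D{\left(u \right)} = 0$ ($D{\left(u \right)} = 0 \left(-1 + u\right) = 0$)
$h{\left(l,J \right)} = 121 l$ ($h{\left(l,J \right)} = 121 l + 0 J = 121 l + 0 = 121 l$)
$h{\left(152,-107 \right)} \left(-139\right) = 121 \cdot 152 \left(-139\right) = 18392 \left(-139\right) = -2556488$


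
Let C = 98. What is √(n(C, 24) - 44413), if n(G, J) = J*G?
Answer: I*√42061 ≈ 205.09*I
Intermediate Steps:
n(G, J) = G*J
√(n(C, 24) - 44413) = √(98*24 - 44413) = √(2352 - 44413) = √(-42061) = I*√42061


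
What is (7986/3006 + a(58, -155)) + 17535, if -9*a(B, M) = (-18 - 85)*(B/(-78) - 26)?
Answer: 1010064179/58617 ≈ 17232.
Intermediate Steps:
a(B, M) = -2678/9 - 103*B/702 (a(B, M) = -(-18 - 85)*(B/(-78) - 26)/9 = -(-103)*(B*(-1/78) - 26)/9 = -(-103)*(-B/78 - 26)/9 = -(-103)*(-26 - B/78)/9 = -(2678 + 103*B/78)/9 = -2678/9 - 103*B/702)
(7986/3006 + a(58, -155)) + 17535 = (7986/3006 + (-2678/9 - 103/702*58)) + 17535 = (7986*(1/3006) + (-2678/9 - 2987/351)) + 17535 = (1331/501 - 107429/351) + 17535 = -17784916/58617 + 17535 = 1010064179/58617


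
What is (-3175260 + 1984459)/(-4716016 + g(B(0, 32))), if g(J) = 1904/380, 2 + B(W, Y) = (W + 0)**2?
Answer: 113126095/448021044 ≈ 0.25250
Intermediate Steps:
B(W, Y) = -2 + W**2 (B(W, Y) = -2 + (W + 0)**2 = -2 + W**2)
g(J) = 476/95 (g(J) = 1904*(1/380) = 476/95)
(-3175260 + 1984459)/(-4716016 + g(B(0, 32))) = (-3175260 + 1984459)/(-4716016 + 476/95) = -1190801/(-448021044/95) = -1190801*(-95/448021044) = 113126095/448021044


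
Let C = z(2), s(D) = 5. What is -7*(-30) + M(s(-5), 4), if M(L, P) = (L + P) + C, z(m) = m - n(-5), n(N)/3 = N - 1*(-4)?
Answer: 224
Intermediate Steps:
n(N) = 12 + 3*N (n(N) = 3*(N - 1*(-4)) = 3*(N + 4) = 3*(4 + N) = 12 + 3*N)
z(m) = 3 + m (z(m) = m - (12 + 3*(-5)) = m - (12 - 15) = m - 1*(-3) = m + 3 = 3 + m)
C = 5 (C = 3 + 2 = 5)
M(L, P) = 5 + L + P (M(L, P) = (L + P) + 5 = 5 + L + P)
-7*(-30) + M(s(-5), 4) = -7*(-30) + (5 + 5 + 4) = 210 + 14 = 224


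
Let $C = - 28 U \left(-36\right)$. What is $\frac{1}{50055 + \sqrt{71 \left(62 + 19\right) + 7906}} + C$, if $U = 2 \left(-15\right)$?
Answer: $- \frac{75765998438265}{2505489368} - \frac{\sqrt{13657}}{2505489368} \approx -30240.0$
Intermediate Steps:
$U = -30$
$C = -30240$ ($C = \left(-28\right) \left(-30\right) \left(-36\right) = 840 \left(-36\right) = -30240$)
$\frac{1}{50055 + \sqrt{71 \left(62 + 19\right) + 7906}} + C = \frac{1}{50055 + \sqrt{71 \left(62 + 19\right) + 7906}} - 30240 = \frac{1}{50055 + \sqrt{71 \cdot 81 + 7906}} - 30240 = \frac{1}{50055 + \sqrt{5751 + 7906}} - 30240 = \frac{1}{50055 + \sqrt{13657}} - 30240 = -30240 + \frac{1}{50055 + \sqrt{13657}}$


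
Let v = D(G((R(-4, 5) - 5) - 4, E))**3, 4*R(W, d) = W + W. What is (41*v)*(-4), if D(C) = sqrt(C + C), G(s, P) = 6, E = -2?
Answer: -3936*sqrt(3) ≈ -6817.4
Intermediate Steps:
R(W, d) = W/2 (R(W, d) = (W + W)/4 = (2*W)/4 = W/2)
D(C) = sqrt(2)*sqrt(C) (D(C) = sqrt(2*C) = sqrt(2)*sqrt(C))
v = 24*sqrt(3) (v = (sqrt(2)*sqrt(6))**3 = (2*sqrt(3))**3 = 24*sqrt(3) ≈ 41.569)
(41*v)*(-4) = (41*(24*sqrt(3)))*(-4) = (984*sqrt(3))*(-4) = -3936*sqrt(3)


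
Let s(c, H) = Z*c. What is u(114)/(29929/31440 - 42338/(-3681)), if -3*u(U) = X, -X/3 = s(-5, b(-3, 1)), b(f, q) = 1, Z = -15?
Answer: 2893266000/480425123 ≈ 6.0223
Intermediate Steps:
s(c, H) = -15*c
X = -225 (X = -(-45)*(-5) = -3*75 = -225)
u(U) = 75 (u(U) = -1/3*(-225) = 75)
u(114)/(29929/31440 - 42338/(-3681)) = 75/(29929/31440 - 42338/(-3681)) = 75/(29929*(1/31440) - 42338*(-1/3681)) = 75/(29929/31440 + 42338/3681) = 75/(480425123/38576880) = 75*(38576880/480425123) = 2893266000/480425123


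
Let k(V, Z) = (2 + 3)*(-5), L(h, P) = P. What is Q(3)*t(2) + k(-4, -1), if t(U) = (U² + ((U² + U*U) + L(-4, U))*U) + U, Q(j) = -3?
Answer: -103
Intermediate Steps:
k(V, Z) = -25 (k(V, Z) = 5*(-5) = -25)
t(U) = U + U² + U*(U + 2*U²) (t(U) = (U² + ((U² + U*U) + U)*U) + U = (U² + ((U² + U²) + U)*U) + U = (U² + (2*U² + U)*U) + U = (U² + (U + 2*U²)*U) + U = (U² + U*(U + 2*U²)) + U = U + U² + U*(U + 2*U²))
Q(3)*t(2) + k(-4, -1) = -6*(1 + 2*2 + 2*2²) - 25 = -6*(1 + 4 + 2*4) - 25 = -6*(1 + 4 + 8) - 25 = -6*13 - 25 = -3*26 - 25 = -78 - 25 = -103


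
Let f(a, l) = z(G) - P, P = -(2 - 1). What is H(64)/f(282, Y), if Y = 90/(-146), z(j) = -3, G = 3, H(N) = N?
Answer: -32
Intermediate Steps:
Y = -45/73 (Y = 90*(-1/146) = -45/73 ≈ -0.61644)
P = -1 (P = -1*1 = -1)
f(a, l) = -2 (f(a, l) = -3 - 1*(-1) = -3 + 1 = -2)
H(64)/f(282, Y) = 64/(-2) = 64*(-½) = -32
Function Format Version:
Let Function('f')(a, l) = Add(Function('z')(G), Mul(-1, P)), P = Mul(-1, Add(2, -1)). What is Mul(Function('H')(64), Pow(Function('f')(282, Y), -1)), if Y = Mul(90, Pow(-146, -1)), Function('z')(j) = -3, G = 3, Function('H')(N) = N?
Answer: -32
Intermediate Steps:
Y = Rational(-45, 73) (Y = Mul(90, Rational(-1, 146)) = Rational(-45, 73) ≈ -0.61644)
P = -1 (P = Mul(-1, 1) = -1)
Function('f')(a, l) = -2 (Function('f')(a, l) = Add(-3, Mul(-1, -1)) = Add(-3, 1) = -2)
Mul(Function('H')(64), Pow(Function('f')(282, Y), -1)) = Mul(64, Pow(-2, -1)) = Mul(64, Rational(-1, 2)) = -32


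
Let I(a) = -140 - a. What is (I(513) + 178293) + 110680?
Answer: 288320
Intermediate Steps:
(I(513) + 178293) + 110680 = ((-140 - 1*513) + 178293) + 110680 = ((-140 - 513) + 178293) + 110680 = (-653 + 178293) + 110680 = 177640 + 110680 = 288320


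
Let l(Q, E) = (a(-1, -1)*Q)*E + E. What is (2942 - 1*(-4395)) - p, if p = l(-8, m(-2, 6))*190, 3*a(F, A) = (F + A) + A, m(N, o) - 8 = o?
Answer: -16603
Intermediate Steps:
m(N, o) = 8 + o
a(F, A) = F/3 + 2*A/3 (a(F, A) = ((F + A) + A)/3 = ((A + F) + A)/3 = (F + 2*A)/3 = F/3 + 2*A/3)
l(Q, E) = E - E*Q (l(Q, E) = (((1/3)*(-1) + (2/3)*(-1))*Q)*E + E = ((-1/3 - 2/3)*Q)*E + E = (-Q)*E + E = -E*Q + E = E - E*Q)
p = 23940 (p = ((8 + 6)*(1 - 1*(-8)))*190 = (14*(1 + 8))*190 = (14*9)*190 = 126*190 = 23940)
(2942 - 1*(-4395)) - p = (2942 - 1*(-4395)) - 1*23940 = (2942 + 4395) - 23940 = 7337 - 23940 = -16603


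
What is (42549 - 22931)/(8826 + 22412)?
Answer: 9809/15619 ≈ 0.62802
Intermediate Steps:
(42549 - 22931)/(8826 + 22412) = 19618/31238 = 19618*(1/31238) = 9809/15619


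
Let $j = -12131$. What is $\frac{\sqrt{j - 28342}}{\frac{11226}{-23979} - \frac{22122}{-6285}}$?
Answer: $\frac{50236005 i \sqrt{4497}}{51100892} \approx 65.925 i$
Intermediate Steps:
$\frac{\sqrt{j - 28342}}{\frac{11226}{-23979} - \frac{22122}{-6285}} = \frac{\sqrt{-12131 - 28342}}{\frac{11226}{-23979} - \frac{22122}{-6285}} = \frac{\sqrt{-12131 - 28342}}{11226 \left(- \frac{1}{23979}\right) - - \frac{7374}{2095}} = \frac{\sqrt{-40473}}{- \frac{3742}{7993} + \frac{7374}{2095}} = \frac{3 i \sqrt{4497}}{\frac{51100892}{16745335}} = 3 i \sqrt{4497} \cdot \frac{16745335}{51100892} = \frac{50236005 i \sqrt{4497}}{51100892}$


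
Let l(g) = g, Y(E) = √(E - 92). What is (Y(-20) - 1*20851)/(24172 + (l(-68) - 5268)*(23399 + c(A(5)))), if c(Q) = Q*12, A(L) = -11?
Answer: 20851/124128540 - I*√7/31032135 ≈ 0.00016798 - 8.5258e-8*I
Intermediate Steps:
Y(E) = √(-92 + E)
c(Q) = 12*Q
(Y(-20) - 1*20851)/(24172 + (l(-68) - 5268)*(23399 + c(A(5)))) = (√(-92 - 20) - 1*20851)/(24172 + (-68 - 5268)*(23399 + 12*(-11))) = (√(-112) - 20851)/(24172 - 5336*(23399 - 132)) = (4*I*√7 - 20851)/(24172 - 5336*23267) = (-20851 + 4*I*√7)/(24172 - 124152712) = (-20851 + 4*I*√7)/(-124128540) = (-20851 + 4*I*√7)*(-1/124128540) = 20851/124128540 - I*√7/31032135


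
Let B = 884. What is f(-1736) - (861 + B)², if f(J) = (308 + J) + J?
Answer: -3048189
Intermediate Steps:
f(J) = 308 + 2*J
f(-1736) - (861 + B)² = (308 + 2*(-1736)) - (861 + 884)² = (308 - 3472) - 1*1745² = -3164 - 1*3045025 = -3164 - 3045025 = -3048189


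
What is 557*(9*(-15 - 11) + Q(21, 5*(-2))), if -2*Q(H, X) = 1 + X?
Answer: -255663/2 ≈ -1.2783e+5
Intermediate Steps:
Q(H, X) = -1/2 - X/2 (Q(H, X) = -(1 + X)/2 = -1/2 - X/2)
557*(9*(-15 - 11) + Q(21, 5*(-2))) = 557*(9*(-15 - 11) + (-1/2 - 5*(-2)/2)) = 557*(9*(-26) + (-1/2 - 1/2*(-10))) = 557*(-234 + (-1/2 + 5)) = 557*(-234 + 9/2) = 557*(-459/2) = -255663/2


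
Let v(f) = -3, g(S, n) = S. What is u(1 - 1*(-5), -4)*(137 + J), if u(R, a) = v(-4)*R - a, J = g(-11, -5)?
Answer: -1764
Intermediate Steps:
J = -11
u(R, a) = -a - 3*R (u(R, a) = -3*R - a = -a - 3*R)
u(1 - 1*(-5), -4)*(137 + J) = (-1*(-4) - 3*(1 - 1*(-5)))*(137 - 11) = (4 - 3*(1 + 5))*126 = (4 - 3*6)*126 = (4 - 18)*126 = -14*126 = -1764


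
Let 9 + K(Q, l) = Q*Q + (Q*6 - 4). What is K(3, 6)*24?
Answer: 336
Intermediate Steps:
K(Q, l) = -13 + Q**2 + 6*Q (K(Q, l) = -9 + (Q*Q + (Q*6 - 4)) = -9 + (Q**2 + (6*Q - 4)) = -9 + (Q**2 + (-4 + 6*Q)) = -9 + (-4 + Q**2 + 6*Q) = -13 + Q**2 + 6*Q)
K(3, 6)*24 = (-13 + 3**2 + 6*3)*24 = (-13 + 9 + 18)*24 = 14*24 = 336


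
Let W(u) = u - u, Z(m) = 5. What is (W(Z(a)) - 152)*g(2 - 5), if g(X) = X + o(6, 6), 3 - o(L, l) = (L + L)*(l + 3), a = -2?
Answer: 16416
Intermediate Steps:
o(L, l) = 3 - 2*L*(3 + l) (o(L, l) = 3 - (L + L)*(l + 3) = 3 - 2*L*(3 + l))
W(u) = 0
g(X) = -105 + X (g(X) = X + (3 - 6*6 - 2*6*6) = X + (3 - 36 - 72) = X - 105 = -105 + X)
(W(Z(a)) - 152)*g(2 - 5) = (0 - 152)*(-105 + (2 - 5)) = -152*(-105 - 3) = -152*(-108) = 16416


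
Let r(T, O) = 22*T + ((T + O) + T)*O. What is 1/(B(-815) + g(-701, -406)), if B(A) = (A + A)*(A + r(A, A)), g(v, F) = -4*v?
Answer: -1/3217503096 ≈ -3.1080e-10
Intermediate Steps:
r(T, O) = 22*T + O*(O + 2*T) (r(T, O) = 22*T + ((O + T) + T)*O = 22*T + (O + 2*T)*O = 22*T + O*(O + 2*T))
B(A) = 2*A*(3*A² + 23*A) (B(A) = (A + A)*(A + (A² + 22*A + 2*A*A)) = (2*A)*(A + (A² + 22*A + 2*A²)) = (2*A)*(A + (3*A² + 22*A)) = (2*A)*(3*A² + 23*A) = 2*A*(3*A² + 23*A))
1/(B(-815) + g(-701, -406)) = 1/((-815)²*(46 + 6*(-815)) - 4*(-701)) = 1/(664225*(46 - 4890) + 2804) = 1/(664225*(-4844) + 2804) = 1/(-3217505900 + 2804) = 1/(-3217503096) = -1/3217503096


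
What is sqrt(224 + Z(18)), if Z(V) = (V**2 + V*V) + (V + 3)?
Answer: sqrt(893) ≈ 29.883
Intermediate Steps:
Z(V) = 3 + V + 2*V**2 (Z(V) = (V**2 + V**2) + (3 + V) = 2*V**2 + (3 + V) = 3 + V + 2*V**2)
sqrt(224 + Z(18)) = sqrt(224 + (3 + 18 + 2*18**2)) = sqrt(224 + (3 + 18 + 2*324)) = sqrt(224 + (3 + 18 + 648)) = sqrt(224 + 669) = sqrt(893)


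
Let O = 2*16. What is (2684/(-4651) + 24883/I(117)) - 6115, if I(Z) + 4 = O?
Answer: -680688539/130228 ≈ -5226.9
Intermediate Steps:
O = 32
I(Z) = 28 (I(Z) = -4 + 32 = 28)
(2684/(-4651) + 24883/I(117)) - 6115 = (2684/(-4651) + 24883/28) - 6115 = (2684*(-1/4651) + 24883*(1/28)) - 6115 = (-2684/4651 + 24883/28) - 6115 = 115655681/130228 - 6115 = -680688539/130228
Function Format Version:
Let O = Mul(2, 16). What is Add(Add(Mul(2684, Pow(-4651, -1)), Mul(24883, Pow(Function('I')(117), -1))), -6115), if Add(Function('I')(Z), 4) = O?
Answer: Rational(-680688539, 130228) ≈ -5226.9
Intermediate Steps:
O = 32
Function('I')(Z) = 28 (Function('I')(Z) = Add(-4, 32) = 28)
Add(Add(Mul(2684, Pow(-4651, -1)), Mul(24883, Pow(Function('I')(117), -1))), -6115) = Add(Add(Mul(2684, Pow(-4651, -1)), Mul(24883, Pow(28, -1))), -6115) = Add(Add(Mul(2684, Rational(-1, 4651)), Mul(24883, Rational(1, 28))), -6115) = Add(Add(Rational(-2684, 4651), Rational(24883, 28)), -6115) = Add(Rational(115655681, 130228), -6115) = Rational(-680688539, 130228)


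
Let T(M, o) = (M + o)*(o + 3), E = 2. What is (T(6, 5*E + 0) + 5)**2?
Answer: 45369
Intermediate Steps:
T(M, o) = (3 + o)*(M + o) (T(M, o) = (M + o)*(3 + o) = (3 + o)*(M + o))
(T(6, 5*E + 0) + 5)**2 = (((5*2 + 0)**2 + 3*6 + 3*(5*2 + 0) + 6*(5*2 + 0)) + 5)**2 = (((10 + 0)**2 + 18 + 3*(10 + 0) + 6*(10 + 0)) + 5)**2 = ((10**2 + 18 + 3*10 + 6*10) + 5)**2 = ((100 + 18 + 30 + 60) + 5)**2 = (208 + 5)**2 = 213**2 = 45369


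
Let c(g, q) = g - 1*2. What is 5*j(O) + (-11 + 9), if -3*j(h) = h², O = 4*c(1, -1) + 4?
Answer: -2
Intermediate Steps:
c(g, q) = -2 + g (c(g, q) = g - 2 = -2 + g)
O = 0 (O = 4*(-2 + 1) + 4 = 4*(-1) + 4 = -4 + 4 = 0)
j(h) = -h²/3
5*j(O) + (-11 + 9) = 5*(-⅓*0²) + (-11 + 9) = 5*(-⅓*0) - 2 = 5*0 - 2 = 0 - 2 = -2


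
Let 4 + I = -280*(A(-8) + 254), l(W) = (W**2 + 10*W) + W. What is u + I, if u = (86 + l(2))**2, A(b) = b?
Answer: -56340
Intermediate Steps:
l(W) = W**2 + 11*W
u = 12544 (u = (86 + 2*(11 + 2))**2 = (86 + 2*13)**2 = (86 + 26)**2 = 112**2 = 12544)
I = -68884 (I = -4 - 280*(-8 + 254) = -4 - 280*246 = -4 - 68880 = -68884)
u + I = 12544 - 68884 = -56340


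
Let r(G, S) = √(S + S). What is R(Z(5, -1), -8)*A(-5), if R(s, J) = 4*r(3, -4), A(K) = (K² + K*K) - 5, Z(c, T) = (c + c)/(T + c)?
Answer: 360*I*√2 ≈ 509.12*I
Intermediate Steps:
r(G, S) = √2*√S (r(G, S) = √(2*S) = √2*√S)
Z(c, T) = 2*c/(T + c) (Z(c, T) = (2*c)/(T + c) = 2*c/(T + c))
A(K) = -5 + 2*K² (A(K) = (K² + K²) - 5 = 2*K² - 5 = -5 + 2*K²)
R(s, J) = 8*I*√2 (R(s, J) = 4*(√2*√(-4)) = 4*(√2*(2*I)) = 4*(2*I*√2) = 8*I*√2)
R(Z(5, -1), -8)*A(-5) = (8*I*√2)*(-5 + 2*(-5)²) = (8*I*√2)*(-5 + 2*25) = (8*I*√2)*(-5 + 50) = (8*I*√2)*45 = 360*I*√2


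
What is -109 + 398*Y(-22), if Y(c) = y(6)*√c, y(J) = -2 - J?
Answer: -109 - 3184*I*√22 ≈ -109.0 - 14934.0*I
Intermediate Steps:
Y(c) = -8*√c (Y(c) = (-2 - 1*6)*√c = (-2 - 6)*√c = -8*√c)
-109 + 398*Y(-22) = -109 + 398*(-8*I*√22) = -109 - 3184*I*√22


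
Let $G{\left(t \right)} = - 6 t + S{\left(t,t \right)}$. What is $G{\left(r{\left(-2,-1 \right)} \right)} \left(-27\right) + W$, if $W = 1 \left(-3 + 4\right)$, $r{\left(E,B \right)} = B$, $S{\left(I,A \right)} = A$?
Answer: $-134$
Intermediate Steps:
$W = 1$ ($W = 1 \cdot 1 = 1$)
$G{\left(t \right)} = - 5 t$ ($G{\left(t \right)} = - 6 t + t = - 5 t$)
$G{\left(r{\left(-2,-1 \right)} \right)} \left(-27\right) + W = \left(-5\right) \left(-1\right) \left(-27\right) + 1 = 5 \left(-27\right) + 1 = -135 + 1 = -134$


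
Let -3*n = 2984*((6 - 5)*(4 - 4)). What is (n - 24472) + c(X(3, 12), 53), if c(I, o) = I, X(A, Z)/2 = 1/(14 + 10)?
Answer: -293663/12 ≈ -24472.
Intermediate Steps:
X(A, Z) = 1/12 (X(A, Z) = 2/(14 + 10) = 2/24 = 2*(1/24) = 1/12)
n = 0 (n = -2984*(6 - 5)*(4 - 4)/3 = -2984*1*0/3 = -2984*0/3 = -⅓*0 = 0)
(n - 24472) + c(X(3, 12), 53) = (0 - 24472) + 1/12 = -24472 + 1/12 = -293663/12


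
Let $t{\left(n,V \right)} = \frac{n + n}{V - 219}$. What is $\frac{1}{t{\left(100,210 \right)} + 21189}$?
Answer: $\frac{9}{190501} \approx 4.7244 \cdot 10^{-5}$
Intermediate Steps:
$t{\left(n,V \right)} = \frac{2 n}{-219 + V}$
$\frac{1}{t{\left(100,210 \right)} + 21189} = \frac{1}{2 \cdot 100 \frac{1}{-219 + 210} + 21189} = \frac{1}{2 \cdot 100 \frac{1}{-9} + 21189} = \frac{1}{2 \cdot 100 \left(- \frac{1}{9}\right) + 21189} = \frac{1}{- \frac{200}{9} + 21189} = \frac{1}{\frac{190501}{9}} = \frac{9}{190501}$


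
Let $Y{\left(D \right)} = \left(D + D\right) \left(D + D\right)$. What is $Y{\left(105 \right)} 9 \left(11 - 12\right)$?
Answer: $-396900$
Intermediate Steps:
$Y{\left(D \right)} = 4 D^{2}$ ($Y{\left(D \right)} = 2 D 2 D = 4 D^{2}$)
$Y{\left(105 \right)} 9 \left(11 - 12\right) = 4 \cdot 105^{2} \cdot 9 \left(11 - 12\right) = 4 \cdot 11025 \cdot 9 \left(11 - 12\right) = 44100 \cdot 9 \left(-1\right) = 44100 \left(-9\right) = -396900$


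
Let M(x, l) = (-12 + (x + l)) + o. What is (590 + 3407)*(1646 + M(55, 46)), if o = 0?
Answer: 6934795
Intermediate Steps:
M(x, l) = -12 + l + x (M(x, l) = (-12 + (x + l)) + 0 = (-12 + (l + x)) + 0 = (-12 + l + x) + 0 = -12 + l + x)
(590 + 3407)*(1646 + M(55, 46)) = (590 + 3407)*(1646 + (-12 + 46 + 55)) = 3997*(1646 + 89) = 3997*1735 = 6934795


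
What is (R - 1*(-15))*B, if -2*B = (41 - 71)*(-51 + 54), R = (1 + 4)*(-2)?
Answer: 225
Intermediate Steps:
R = -10 (R = 5*(-2) = -10)
B = 45 (B = -(41 - 71)*(-51 + 54)/2 = -(-15)*3 = -½*(-90) = 45)
(R - 1*(-15))*B = (-10 - 1*(-15))*45 = (-10 + 15)*45 = 5*45 = 225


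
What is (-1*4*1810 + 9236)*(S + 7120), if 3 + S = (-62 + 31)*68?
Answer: 9997964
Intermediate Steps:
S = -2111 (S = -3 + (-62 + 31)*68 = -3 - 31*68 = -3 - 2108 = -2111)
(-1*4*1810 + 9236)*(S + 7120) = (-1*4*1810 + 9236)*(-2111 + 7120) = (-4*1810 + 9236)*5009 = (-7240 + 9236)*5009 = 1996*5009 = 9997964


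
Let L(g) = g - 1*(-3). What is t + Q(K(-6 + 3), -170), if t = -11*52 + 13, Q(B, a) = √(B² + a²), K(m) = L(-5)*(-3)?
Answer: -559 + 2*√7234 ≈ -388.89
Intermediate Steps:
L(g) = 3 + g (L(g) = g + 3 = 3 + g)
K(m) = 6 (K(m) = (3 - 5)*(-3) = -2*(-3) = 6)
t = -559 (t = -572 + 13 = -559)
t + Q(K(-6 + 3), -170) = -559 + √(6² + (-170)²) = -559 + √(36 + 28900) = -559 + √28936 = -559 + 2*√7234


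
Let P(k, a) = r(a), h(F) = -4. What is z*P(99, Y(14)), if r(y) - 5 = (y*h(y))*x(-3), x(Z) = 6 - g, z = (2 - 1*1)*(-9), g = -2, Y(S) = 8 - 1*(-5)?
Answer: 3699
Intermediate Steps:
Y(S) = 13 (Y(S) = 8 + 5 = 13)
z = -9 (z = (2 - 1)*(-9) = 1*(-9) = -9)
x(Z) = 8 (x(Z) = 6 - 1*(-2) = 6 + 2 = 8)
r(y) = 5 - 32*y (r(y) = 5 + (y*(-4))*8 = 5 - 4*y*8 = 5 - 32*y)
P(k, a) = 5 - 32*a
z*P(99, Y(14)) = -9*(5 - 32*13) = -9*(5 - 416) = -9*(-411) = 3699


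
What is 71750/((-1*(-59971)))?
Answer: 71750/59971 ≈ 1.1964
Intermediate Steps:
71750/((-1*(-59971))) = 71750/59971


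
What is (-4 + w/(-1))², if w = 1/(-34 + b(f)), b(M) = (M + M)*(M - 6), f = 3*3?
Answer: 6561/400 ≈ 16.402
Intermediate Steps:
f = 9
b(M) = 2*M*(-6 + M) (b(M) = (2*M)*(-6 + M) = 2*M*(-6 + M))
w = 1/20 (w = 1/(-34 + 2*9*(-6 + 9)) = 1/(-34 + 2*9*3) = 1/(-34 + 54) = 1/20 ≈ 0.050000)
(-4 + w/(-1))² = (-4 + (1/20)/(-1))² = (-4 + (1/20)*(-1))² = (-4 - 1/20)² = (-81/20)² = 6561/400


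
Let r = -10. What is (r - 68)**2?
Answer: 6084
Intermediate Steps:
(r - 68)**2 = (-10 - 68)**2 = (-78)**2 = 6084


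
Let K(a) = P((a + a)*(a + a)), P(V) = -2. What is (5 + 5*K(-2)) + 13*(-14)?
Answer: -187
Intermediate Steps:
K(a) = -2
(5 + 5*K(-2)) + 13*(-14) = (5 + 5*(-2)) + 13*(-14) = (5 - 10) - 182 = -5 - 182 = -187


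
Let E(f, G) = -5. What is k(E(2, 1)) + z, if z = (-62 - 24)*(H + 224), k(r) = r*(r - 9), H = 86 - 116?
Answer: -16614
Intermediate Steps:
H = -30
k(r) = r*(-9 + r)
z = -16684 (z = (-62 - 24)*(-30 + 224) = -86*194 = -16684)
k(E(2, 1)) + z = -5*(-9 - 5) - 16684 = -5*(-14) - 16684 = 70 - 16684 = -16614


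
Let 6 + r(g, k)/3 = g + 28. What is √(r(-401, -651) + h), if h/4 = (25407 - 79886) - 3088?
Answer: I*√231405 ≈ 481.05*I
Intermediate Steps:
r(g, k) = 66 + 3*g (r(g, k) = -18 + 3*(g + 28) = -18 + 3*(28 + g) = -18 + (84 + 3*g) = 66 + 3*g)
h = -230268 (h = 4*((25407 - 79886) - 3088) = 4*(-54479 - 3088) = 4*(-57567) = -230268)
√(r(-401, -651) + h) = √((66 + 3*(-401)) - 230268) = √((66 - 1203) - 230268) = √(-1137 - 230268) = √(-231405) = I*√231405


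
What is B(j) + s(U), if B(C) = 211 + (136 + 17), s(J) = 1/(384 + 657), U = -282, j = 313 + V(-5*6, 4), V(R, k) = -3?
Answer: 378925/1041 ≈ 364.00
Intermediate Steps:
j = 310 (j = 313 - 3 = 310)
s(J) = 1/1041
B(C) = 364 (B(C) = 211 + 153 = 364)
B(j) + s(U) = 364 + 1/1041 = 378925/1041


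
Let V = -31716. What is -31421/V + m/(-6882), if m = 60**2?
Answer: 17010287/36378252 ≈ 0.46760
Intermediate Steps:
m = 3600
-31421/V + m/(-6882) = -31421/(-31716) + 3600/(-6882) = -31421*(-1/31716) + 3600*(-1/6882) = 31421/31716 - 600/1147 = 17010287/36378252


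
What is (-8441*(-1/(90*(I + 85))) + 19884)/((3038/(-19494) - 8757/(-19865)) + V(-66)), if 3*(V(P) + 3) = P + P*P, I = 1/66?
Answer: 1661821223462919/119279867555263 ≈ 13.932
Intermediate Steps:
I = 1/66 ≈ 0.015152
V(P) = -3 + P/3 + P²/3 (V(P) = -3 + (P + P*P)/3 = -3 + (P + P²)/3 = -3 + (P/3 + P²/3) = -3 + P/3 + P²/3)
(-8441*(-1/(90*(I + 85))) + 19884)/((3038/(-19494) - 8757/(-19865)) + V(-66)) = (-8441*(-1/(90*(1/66 + 85))) + 19884)/((3038/(-19494) - 8757/(-19865)) + (-3 + (⅓)*(-66) + (⅓)*(-66)²)) = (-8441/((5611/66)*(-90)) + 19884)/((3038*(-1/19494) - 8757*(-1/19865)) + (-3 - 22 + (⅓)*4356)) = (-8441/(-84165/11) + 19884)/((-1519/9747 + 8757/19865) + (-3 - 22 + 1452)) = (-8441*(-11/84165) + 19884)/(55179544/193624155 + 1427) = (92851/84165 + 19884)/(276356848729/193624155) = (1673629711/84165)*(193624155/276356848729) = 1661821223462919/119279867555263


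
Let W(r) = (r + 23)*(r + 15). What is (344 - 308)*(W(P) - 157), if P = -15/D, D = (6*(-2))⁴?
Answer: 8980526617/1327104 ≈ 6767.0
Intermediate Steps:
D = 20736 (D = (-12)⁴ = 20736)
P = -5/6912 (P = -15/20736 = -15*1/20736 = -5/6912 ≈ -0.00072338)
W(r) = (15 + r)*(23 + r) (W(r) = (23 + r)*(15 + r) = (15 + r)*(23 + r))
(344 - 308)*(W(P) - 157) = (344 - 308)*((345 + (-5/6912)² + 38*(-5/6912)) - 157) = 36*((345 + 25/47775744 - 95/3456) - 157) = 36*(16481318425/47775744 - 157) = 36*(8980526617/47775744) = 8980526617/1327104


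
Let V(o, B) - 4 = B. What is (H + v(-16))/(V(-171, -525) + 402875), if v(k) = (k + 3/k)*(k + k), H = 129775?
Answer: 14477/44706 ≈ 0.32383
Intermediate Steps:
V(o, B) = 4 + B
v(k) = 2*k*(k + 3/k) (v(k) = (k + 3/k)*(2*k) = 2*k*(k + 3/k))
(H + v(-16))/(V(-171, -525) + 402875) = (129775 + (6 + 2*(-16)**2))/((4 - 525) + 402875) = (129775 + (6 + 2*256))/(-521 + 402875) = (129775 + (6 + 512))/402354 = (129775 + 518)*(1/402354) = 130293*(1/402354) = 14477/44706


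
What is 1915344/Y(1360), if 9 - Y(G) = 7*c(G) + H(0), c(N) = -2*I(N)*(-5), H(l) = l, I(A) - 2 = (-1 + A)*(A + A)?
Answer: -1915344/258753731 ≈ -0.0074022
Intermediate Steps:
I(A) = 2 + 2*A*(-1 + A) (I(A) = 2 + (-1 + A)*(A + A) = 2 + (-1 + A)*(2*A) = 2 + 2*A*(-1 + A))
c(N) = 20 - 20*N + 20*N**2 (c(N) = -2*(2 - 2*N + 2*N**2)*(-5) = (-4 - 4*N**2 + 4*N)*(-5) = 20 - 20*N + 20*N**2)
Y(G) = -131 - 140*G**2 + 140*G (Y(G) = 9 - (7*(20 - 20*G + 20*G**2) + 0) = 9 - ((140 - 140*G + 140*G**2) + 0) = 9 - (140 - 140*G + 140*G**2) = 9 + (-140 - 140*G**2 + 140*G) = -131 - 140*G**2 + 140*G)
1915344/Y(1360) = 1915344/(-131 - 140*1360**2 + 140*1360) = 1915344/(-131 - 140*1849600 + 190400) = 1915344/(-131 - 258944000 + 190400) = 1915344/(-258753731) = 1915344*(-1/258753731) = -1915344/258753731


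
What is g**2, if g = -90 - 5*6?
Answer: 14400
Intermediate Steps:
g = -120 (g = -90 - 1*30 = -90 - 30 = -120)
g**2 = (-120)**2 = 14400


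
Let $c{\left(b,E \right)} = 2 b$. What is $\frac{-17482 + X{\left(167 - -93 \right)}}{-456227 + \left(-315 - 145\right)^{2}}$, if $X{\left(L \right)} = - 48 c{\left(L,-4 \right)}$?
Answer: $\frac{42442}{244627} \approx 0.1735$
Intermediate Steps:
$X{\left(L \right)} = - 96 L$ ($X{\left(L \right)} = - 48 \cdot 2 L = - 96 L$)
$\frac{-17482 + X{\left(167 - -93 \right)}}{-456227 + \left(-315 - 145\right)^{2}} = \frac{-17482 - 96 \left(167 - -93\right)}{-456227 + \left(-315 - 145\right)^{2}} = \frac{-17482 - 96 \left(167 + 93\right)}{-456227 + \left(-460\right)^{2}} = \frac{-17482 - 24960}{-456227 + 211600} = \frac{-17482 - 24960}{-244627} = \left(-42442\right) \left(- \frac{1}{244627}\right) = \frac{42442}{244627}$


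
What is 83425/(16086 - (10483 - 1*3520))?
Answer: 83425/9123 ≈ 9.1445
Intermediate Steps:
83425/(16086 - (10483 - 1*3520)) = 83425/(16086 - (10483 - 3520)) = 83425/(16086 - 1*6963) = 83425/(16086 - 6963) = 83425/9123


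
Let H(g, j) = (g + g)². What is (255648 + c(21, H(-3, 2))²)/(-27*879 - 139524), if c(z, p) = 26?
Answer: -256324/163257 ≈ -1.5701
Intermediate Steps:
H(g, j) = 4*g² (H(g, j) = (2*g)² = 4*g²)
(255648 + c(21, H(-3, 2))²)/(-27*879 - 139524) = (255648 + 26²)/(-27*879 - 139524) = (255648 + 676)/(-23733 - 139524) = 256324/(-163257) = 256324*(-1/163257) = -256324/163257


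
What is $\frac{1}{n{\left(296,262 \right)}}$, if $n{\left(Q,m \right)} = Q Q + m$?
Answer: $\frac{1}{87878} \approx 1.1379 \cdot 10^{-5}$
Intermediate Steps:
$n{\left(Q,m \right)} = m + Q^{2}$ ($n{\left(Q,m \right)} = Q^{2} + m = m + Q^{2}$)
$\frac{1}{n{\left(296,262 \right)}} = \frac{1}{262 + 296^{2}} = \frac{1}{262 + 87616} = \frac{1}{87878}$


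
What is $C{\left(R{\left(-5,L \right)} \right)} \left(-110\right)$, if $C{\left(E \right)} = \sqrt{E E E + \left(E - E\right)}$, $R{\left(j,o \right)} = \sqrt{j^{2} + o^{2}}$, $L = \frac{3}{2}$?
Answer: $- \frac{55 \sqrt{2} \cdot 109^{\frac{3}{4}}}{2} \approx -1312.0$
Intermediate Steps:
$L = \frac{3}{2}$ ($L = 3 \cdot \frac{1}{2} = \frac{3}{2} \approx 1.5$)
$C{\left(E \right)} = \sqrt{E^{3}}$ ($C{\left(E \right)} = \sqrt{E^{2} E + 0} = \sqrt{E^{3} + 0} = \sqrt{E^{3}}$)
$C{\left(R{\left(-5,L \right)} \right)} \left(-110\right) = \sqrt{\left(\sqrt{\left(-5\right)^{2} + \left(\frac{3}{2}\right)^{2}}\right)^{3}} \left(-110\right) = \sqrt{\left(\sqrt{25 + \frac{9}{4}}\right)^{3}} \left(-110\right) = \sqrt{\left(\sqrt{\frac{109}{4}}\right)^{3}} \left(-110\right) = \sqrt{\left(\frac{\sqrt{109}}{2}\right)^{3}} \left(-110\right) = \sqrt{\frac{109 \sqrt{109}}{8}} \left(-110\right) = \frac{2 \sqrt{2} \cdot 109^{\frac{3}{4}}}{8} \left(-110\right) = - \frac{55 \sqrt{2} \cdot 109^{\frac{3}{4}}}{2}$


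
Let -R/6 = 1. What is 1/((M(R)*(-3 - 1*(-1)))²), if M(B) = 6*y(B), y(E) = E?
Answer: 1/5184 ≈ 0.00019290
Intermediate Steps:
R = -6 (R = -6*1 = -6)
M(B) = 6*B
1/((M(R)*(-3 - 1*(-1)))²) = 1/(((6*(-6))*(-3 - 1*(-1)))²) = 1/((-36*(-3 + 1))²) = 1/((-36*(-2))²) = 1/(72²) = 1/5184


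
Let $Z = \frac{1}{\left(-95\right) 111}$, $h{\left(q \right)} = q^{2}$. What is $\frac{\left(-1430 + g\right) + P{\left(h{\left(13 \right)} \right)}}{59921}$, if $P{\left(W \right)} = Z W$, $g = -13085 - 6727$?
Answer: $- \frac{223997059}{631866945} \approx -0.3545$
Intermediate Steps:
$g = -19812$
$Z = - \frac{1}{10545}$ ($Z = \left(- \frac{1}{95}\right) \frac{1}{111} = - \frac{1}{10545} \approx -9.4832 \cdot 10^{-5}$)
$P{\left(W \right)} = - \frac{W}{10545}$
$\frac{\left(-1430 + g\right) + P{\left(h{\left(13 \right)} \right)}}{59921} = \frac{\left(-1430 - 19812\right) - \frac{13^{2}}{10545}}{59921} = \left(-21242 - \frac{169}{10545}\right) \frac{1}{59921} = \left(- \frac{223997059}{10545}\right) \frac{1}{59921} = - \frac{223997059}{631866945}$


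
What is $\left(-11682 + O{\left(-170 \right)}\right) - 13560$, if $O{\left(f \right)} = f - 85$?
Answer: $-25497$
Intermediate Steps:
$O{\left(f \right)} = -85 + f$ ($O{\left(f \right)} = f - 85 = -85 + f$)
$\left(-11682 + O{\left(-170 \right)}\right) - 13560 = \left(-11682 - 255\right) - 13560 = -11937 - 13560 = -25497$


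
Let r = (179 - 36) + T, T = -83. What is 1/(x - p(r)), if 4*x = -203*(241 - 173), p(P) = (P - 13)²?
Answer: -1/5660 ≈ -0.00017668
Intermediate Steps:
r = 60 (r = (179 - 36) - 83 = 143 - 83 = 60)
p(P) = (-13 + P)²
x = -3451 (x = (-203*(241 - 173))/4 = (-203*68)/4 = (¼)*(-13804) = -3451)
1/(x - p(r)) = 1/(-3451 - (-13 + 60)²) = 1/(-3451 - 1*47²) = 1/(-3451 - 1*2209) = 1/(-3451 - 2209) = 1/(-5660) = -1/5660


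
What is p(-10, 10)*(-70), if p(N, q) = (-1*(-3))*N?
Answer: 2100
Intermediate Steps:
p(N, q) = 3*N
p(-10, 10)*(-70) = (3*(-10))*(-70) = -30*(-70) = 2100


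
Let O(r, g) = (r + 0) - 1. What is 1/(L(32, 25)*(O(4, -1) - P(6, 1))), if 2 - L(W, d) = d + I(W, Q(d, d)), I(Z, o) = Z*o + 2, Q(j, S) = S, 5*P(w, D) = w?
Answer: -1/1485 ≈ -0.00067340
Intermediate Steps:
P(w, D) = w/5
O(r, g) = -1 + r (O(r, g) = r - 1 = -1 + r)
I(Z, o) = 2 + Z*o
L(W, d) = -d - W*d (L(W, d) = 2 - (d + (2 + W*d)) = 2 - (2 + d + W*d) = 2 + (-2 - d - W*d) = -d - W*d)
1/(L(32, 25)*(O(4, -1) - P(6, 1))) = 1/((25*(-1 - 1*32))*((-1 + 4) - 6/5)) = 1/((25*(-1 - 32))*(3 - 1*6/5)) = 1/((25*(-33))*(3 - 6/5)) = 1/(-825*9/5) = 1/(-1485) = -1/1485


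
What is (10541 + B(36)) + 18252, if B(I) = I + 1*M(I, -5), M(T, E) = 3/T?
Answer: 345949/12 ≈ 28829.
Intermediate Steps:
B(I) = I + 3/I (B(I) = I + 1*(3/I) = I + 3/I)
(10541 + B(36)) + 18252 = (10541 + (36 + 3/36)) + 18252 = (10541 + (36 + 3*(1/36))) + 18252 = (10541 + (36 + 1/12)) + 18252 = (10541 + 433/12) + 18252 = 126925/12 + 18252 = 345949/12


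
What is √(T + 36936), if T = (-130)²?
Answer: 2*√13459 ≈ 232.03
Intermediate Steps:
T = 16900
√(T + 36936) = √(16900 + 36936) = √53836 = 2*√13459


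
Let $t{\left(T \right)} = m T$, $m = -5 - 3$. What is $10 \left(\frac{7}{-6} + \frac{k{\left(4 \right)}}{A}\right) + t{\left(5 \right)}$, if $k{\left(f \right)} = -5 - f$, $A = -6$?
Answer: $- \frac{110}{3} \approx -36.667$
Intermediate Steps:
$m = -8$ ($m = -5 - 3 = -8$)
$t{\left(T \right)} = - 8 T$
$10 \left(\frac{7}{-6} + \frac{k{\left(4 \right)}}{A}\right) + t{\left(5 \right)} = 10 \left(\frac{7}{-6} + \frac{-5 - 4}{-6}\right) - 40 = 10 \left(7 \left(- \frac{1}{6}\right) + \left(-5 - 4\right) \left(- \frac{1}{6}\right)\right) - 40 = 10 \left(- \frac{7}{6} - - \frac{3}{2}\right) - 40 = 10 \left(- \frac{7}{6} + \frac{3}{2}\right) - 40 = 10 \cdot \frac{1}{3} - 40 = \frac{10}{3} - 40 = - \frac{110}{3}$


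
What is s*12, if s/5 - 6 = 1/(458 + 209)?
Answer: 240180/667 ≈ 360.09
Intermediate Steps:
s = 20015/667 (s = 30 + 5/(458 + 209) = 30 + 5/667 = 20015/667 ≈ 30.008)
s*12 = (20015/667)*12 = 240180/667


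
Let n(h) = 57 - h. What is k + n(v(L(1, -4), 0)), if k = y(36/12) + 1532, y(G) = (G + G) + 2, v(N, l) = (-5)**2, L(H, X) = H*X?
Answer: 1572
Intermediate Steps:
v(N, l) = 25
y(G) = 2 + 2*G (y(G) = 2*G + 2 = 2 + 2*G)
k = 1540 (k = (2 + 2*(36/12)) + 1532 = (2 + 2*(36*(1/12))) + 1532 = (2 + 2*3) + 1532 = (2 + 6) + 1532 = 8 + 1532 = 1540)
k + n(v(L(1, -4), 0)) = 1540 + (57 - 1*25) = 1540 + (57 - 25) = 1540 + 32 = 1572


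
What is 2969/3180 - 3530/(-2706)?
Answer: 1069973/478060 ≈ 2.2382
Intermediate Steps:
2969/3180 - 3530/(-2706) = 2969*(1/3180) - 3530*(-1/2706) = 2969/3180 + 1765/1353 = 1069973/478060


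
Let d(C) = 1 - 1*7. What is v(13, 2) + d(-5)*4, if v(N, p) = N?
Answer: -11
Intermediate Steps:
d(C) = -6 (d(C) = 1 - 7 = -6)
v(13, 2) + d(-5)*4 = 13 - 6*4 = 13 - 24 = -11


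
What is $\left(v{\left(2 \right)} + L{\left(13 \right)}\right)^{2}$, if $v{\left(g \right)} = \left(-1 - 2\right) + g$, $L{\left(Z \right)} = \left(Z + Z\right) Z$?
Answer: $113569$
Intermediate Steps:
$L{\left(Z \right)} = 2 Z^{2}$ ($L{\left(Z \right)} = 2 Z Z = 2 Z^{2}$)
$v{\left(g \right)} = -3 + g$
$\left(v{\left(2 \right)} + L{\left(13 \right)}\right)^{2} = \left(\left(-3 + 2\right) + 2 \cdot 13^{2}\right)^{2} = \left(-1 + 2 \cdot 169\right)^{2} = \left(-1 + 338\right)^{2} = 337^{2} = 113569$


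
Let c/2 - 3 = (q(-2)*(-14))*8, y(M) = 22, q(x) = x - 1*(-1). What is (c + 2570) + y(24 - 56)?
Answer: 2822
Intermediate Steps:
q(x) = 1 + x (q(x) = x + 1 = 1 + x)
c = 230 (c = 6 + 2*(((1 - 2)*(-14))*8) = 6 + 2*(-1*(-14)*8) = 6 + 2*(14*8) = 6 + 2*112 = 6 + 224 = 230)
(c + 2570) + y(24 - 56) = (230 + 2570) + 22 = 2800 + 22 = 2822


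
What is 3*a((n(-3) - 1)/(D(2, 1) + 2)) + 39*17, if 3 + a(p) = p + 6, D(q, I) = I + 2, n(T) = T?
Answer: 3348/5 ≈ 669.60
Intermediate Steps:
D(q, I) = 2 + I
a(p) = 3 + p (a(p) = -3 + (p + 6) = -3 + (6 + p) = 3 + p)
3*a((n(-3) - 1)/(D(2, 1) + 2)) + 39*17 = 3*(3 + (-3 - 1)/((2 + 1) + 2)) + 39*17 = 3*(3 - 4/(3 + 2)) + 663 = 3*(3 - 4/5) + 663 = 3*(3 - 4*⅕) + 663 = 3*(3 - ⅘) + 663 = 3*(11/5) + 663 = 33/5 + 663 = 3348/5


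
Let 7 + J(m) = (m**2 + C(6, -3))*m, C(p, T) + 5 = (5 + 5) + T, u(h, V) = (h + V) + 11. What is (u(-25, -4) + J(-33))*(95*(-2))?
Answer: 6845320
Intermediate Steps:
u(h, V) = 11 + V + h (u(h, V) = (V + h) + 11 = 11 + V + h)
C(p, T) = 5 + T (C(p, T) = -5 + ((5 + 5) + T) = -5 + (10 + T) = 5 + T)
J(m) = -7 + m*(2 + m**2) (J(m) = -7 + (m**2 + (5 - 3))*m = -7 + (m**2 + 2)*m = -7 + (2 + m**2)*m = -7 + m*(2 + m**2))
(u(-25, -4) + J(-33))*(95*(-2)) = ((11 - 4 - 25) + (-7 + (-33)**3 + 2*(-33)))*(95*(-2)) = (-18 + (-7 - 35937 - 66))*(-190) = (-18 - 36010)*(-190) = -36028*(-190) = 6845320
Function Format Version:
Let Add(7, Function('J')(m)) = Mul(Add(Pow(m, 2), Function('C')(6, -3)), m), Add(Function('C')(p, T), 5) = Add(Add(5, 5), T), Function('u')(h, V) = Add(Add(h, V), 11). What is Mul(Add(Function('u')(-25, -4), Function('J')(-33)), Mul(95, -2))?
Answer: 6845320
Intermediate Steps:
Function('u')(h, V) = Add(11, V, h) (Function('u')(h, V) = Add(Add(V, h), 11) = Add(11, V, h))
Function('C')(p, T) = Add(5, T) (Function('C')(p, T) = Add(-5, Add(Add(5, 5), T)) = Add(-5, Add(10, T)) = Add(5, T))
Function('J')(m) = Add(-7, Mul(m, Add(2, Pow(m, 2)))) (Function('J')(m) = Add(-7, Mul(Add(Pow(m, 2), Add(5, -3)), m)) = Add(-7, Mul(Add(Pow(m, 2), 2), m)) = Add(-7, Mul(Add(2, Pow(m, 2)), m)) = Add(-7, Mul(m, Add(2, Pow(m, 2)))))
Mul(Add(Function('u')(-25, -4), Function('J')(-33)), Mul(95, -2)) = Mul(Add(Add(11, -4, -25), Add(-7, Pow(-33, 3), Mul(2, -33))), Mul(95, -2)) = Mul(Add(-18, Add(-7, -35937, -66)), -190) = Mul(Add(-18, -36010), -190) = Mul(-36028, -190) = 6845320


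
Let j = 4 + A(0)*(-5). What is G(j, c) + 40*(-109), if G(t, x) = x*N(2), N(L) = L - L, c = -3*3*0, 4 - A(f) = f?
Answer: -4360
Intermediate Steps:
A(f) = 4 - f
c = 0 (c = -9*0 = 0)
N(L) = 0
j = -16 (j = 4 + (4 - 1*0)*(-5) = 4 + (4 + 0)*(-5) = 4 + 4*(-5) = 4 - 20 = -16)
G(t, x) = 0 (G(t, x) = x*0 = 0)
G(j, c) + 40*(-109) = 0 + 40*(-109) = 0 - 4360 = -4360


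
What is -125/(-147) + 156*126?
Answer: 2889557/147 ≈ 19657.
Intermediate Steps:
-125/(-147) + 156*126 = -125*(-1/147) + 19656 = 125/147 + 19656 = 2889557/147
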